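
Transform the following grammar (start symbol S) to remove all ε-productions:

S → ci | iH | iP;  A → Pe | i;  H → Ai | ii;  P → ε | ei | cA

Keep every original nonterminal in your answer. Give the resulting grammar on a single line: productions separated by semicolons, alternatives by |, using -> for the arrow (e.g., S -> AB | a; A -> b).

S -> i | ci | iH | iP; A -> e | i | Pe; H -> Ai | ii; P -> cA | ei

Nullable set: {P}.
S -> iP: P nullable, giving i | iP.
A -> Pe: P nullable, giving Pe | e.
Drop P -> ε.
Unchanged (no nullable symbols): S -> ci; S -> iH; A -> i; H -> Ai; H -> ii; P -> cA; P -> ei.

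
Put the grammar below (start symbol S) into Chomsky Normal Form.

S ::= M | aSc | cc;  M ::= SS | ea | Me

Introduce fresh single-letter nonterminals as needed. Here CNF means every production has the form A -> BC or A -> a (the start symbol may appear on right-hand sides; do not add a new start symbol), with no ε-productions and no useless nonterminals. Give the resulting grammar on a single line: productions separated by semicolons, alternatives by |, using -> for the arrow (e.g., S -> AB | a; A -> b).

No ε-productions.
After unit-elimination: S -> Me | SS | cc | ea | aSc; M -> Me | SS | ea.
TERM: introduce B -> a, C -> c, A -> e and substitute in every rule of length ≥2.
BIN: S -> BSC becomes S -> BD, D -> SC.

S -> AB | BD | CC | MA | SS; A -> e; B -> a; C -> c; D -> SC; M -> AB | MA | SS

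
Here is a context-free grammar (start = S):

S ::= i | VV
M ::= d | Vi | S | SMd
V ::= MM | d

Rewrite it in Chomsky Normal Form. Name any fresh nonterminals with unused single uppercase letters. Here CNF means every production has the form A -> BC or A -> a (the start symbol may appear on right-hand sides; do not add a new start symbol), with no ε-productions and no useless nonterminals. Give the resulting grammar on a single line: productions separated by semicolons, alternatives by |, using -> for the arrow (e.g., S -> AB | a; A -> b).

S -> i | VV; A -> d; B -> i; C -> MA; M -> d | i | SC | VB | VV; V -> d | MM

No ε-productions.
After unit-elimination: S -> i | VV; M -> d | i | VV | Vi | SMd; V -> d | MM.
TERM: introduce A -> d, B -> i and substitute in every rule of length ≥2.
BIN: M -> SMA becomes M -> SC, C -> MA.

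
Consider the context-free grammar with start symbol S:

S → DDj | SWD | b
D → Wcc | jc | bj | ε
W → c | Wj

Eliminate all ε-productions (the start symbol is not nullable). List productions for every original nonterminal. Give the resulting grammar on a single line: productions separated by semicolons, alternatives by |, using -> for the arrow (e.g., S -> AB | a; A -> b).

Nullable set: {D}.
S -> DDj: D, D nullable, giving DDj | Dj | j.
S -> SWD: D nullable, giving SW | SWD.
Drop D -> ε.
Unchanged (no nullable symbols): S -> b; D -> Wcc; D -> bj; D -> jc; W -> Wj; W -> c.

S -> b | j | Dj | SW | DDj | SWD; D -> bj | jc | Wcc; W -> c | Wj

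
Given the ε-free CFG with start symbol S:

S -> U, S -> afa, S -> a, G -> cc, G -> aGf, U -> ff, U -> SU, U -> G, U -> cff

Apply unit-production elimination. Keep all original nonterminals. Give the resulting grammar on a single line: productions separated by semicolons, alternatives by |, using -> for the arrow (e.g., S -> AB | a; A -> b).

Unit productions: S->U, U->G.
Unit pairs (A ⇒* B via units): (S,G), (S,U), (U,G).
S: inherits non-unit rules of {G, S, U} → SU | a | aGf | afa | cc | cff | ff.
G: inherits non-unit rules of {G} → aGf | cc.
U: inherits non-unit rules of {G, U} → SU | aGf | cc | cff | ff.

S -> a | SU | cc | ff | aGf | afa | cff; G -> cc | aGf; U -> SU | cc | ff | aGf | cff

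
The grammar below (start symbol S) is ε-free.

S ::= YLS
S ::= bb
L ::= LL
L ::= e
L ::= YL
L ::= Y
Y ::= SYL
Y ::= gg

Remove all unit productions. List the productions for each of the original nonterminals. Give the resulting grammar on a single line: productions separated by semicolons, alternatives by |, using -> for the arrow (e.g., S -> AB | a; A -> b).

S -> bb | YLS; L -> e | LL | YL | gg | SYL; Y -> gg | SYL

Unit productions: L->Y.
Unit pairs (A ⇒* B via units): (L,Y).
S: inherits non-unit rules of {S} → YLS | bb.
L: inherits non-unit rules of {L, Y} → LL | SYL | YL | e | gg.
Y: inherits non-unit rules of {Y} → SYL | gg.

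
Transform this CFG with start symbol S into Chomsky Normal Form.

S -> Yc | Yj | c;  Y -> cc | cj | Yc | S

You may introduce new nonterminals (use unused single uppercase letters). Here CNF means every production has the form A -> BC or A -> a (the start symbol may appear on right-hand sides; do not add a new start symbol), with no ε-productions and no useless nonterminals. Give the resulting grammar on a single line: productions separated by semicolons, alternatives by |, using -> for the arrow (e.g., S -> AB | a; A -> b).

No ε-productions.
After unit-elimination: S -> c | Yc | Yj; Y -> c | Yc | Yj | cc | cj.
TERM: introduce A -> c, B -> j and substitute in every rule of length ≥2.

S -> c | YA | YB; A -> c; B -> j; Y -> c | AA | AB | YA | YB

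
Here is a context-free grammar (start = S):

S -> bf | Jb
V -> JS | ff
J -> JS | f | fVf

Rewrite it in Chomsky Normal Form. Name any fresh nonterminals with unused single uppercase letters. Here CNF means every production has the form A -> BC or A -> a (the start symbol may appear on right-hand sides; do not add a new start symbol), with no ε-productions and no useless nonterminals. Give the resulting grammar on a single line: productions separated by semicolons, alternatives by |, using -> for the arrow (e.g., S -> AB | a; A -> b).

S -> BA | JB; A -> f; B -> b; C -> VA; J -> f | AC | JS; V -> AA | JS

No ε-productions.
No unit productions to eliminate.
TERM: introduce B -> b, A -> f and substitute in every rule of length ≥2.
BIN: J -> AVA becomes J -> AC, C -> VA.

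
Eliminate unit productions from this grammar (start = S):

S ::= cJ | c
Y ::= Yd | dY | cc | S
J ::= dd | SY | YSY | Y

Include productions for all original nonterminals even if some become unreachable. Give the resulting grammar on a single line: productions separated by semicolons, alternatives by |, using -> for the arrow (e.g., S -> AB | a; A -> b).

Unit productions: J->Y, Y->S.
Unit pairs (A ⇒* B via units): (J,S), (J,Y), (Y,S).
S: inherits non-unit rules of {S} → c | cJ.
J: inherits non-unit rules of {J, S, Y} → SY | YSY | Yd | c | cJ | cc | dY | dd.
Y: inherits non-unit rules of {S, Y} → Yd | c | cJ | cc | dY.

S -> c | cJ; J -> c | SY | Yd | cJ | cc | dY | dd | YSY; Y -> c | Yd | cJ | cc | dY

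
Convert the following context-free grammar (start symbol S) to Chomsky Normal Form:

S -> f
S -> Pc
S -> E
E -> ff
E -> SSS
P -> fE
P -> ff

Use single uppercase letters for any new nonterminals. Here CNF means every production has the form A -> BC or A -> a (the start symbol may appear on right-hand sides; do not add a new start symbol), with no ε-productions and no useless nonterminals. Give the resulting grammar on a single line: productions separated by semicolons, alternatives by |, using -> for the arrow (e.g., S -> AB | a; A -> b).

No ε-productions.
After unit-elimination: S -> f | Pc | ff | SSS; E -> ff | SSS; P -> fE | ff.
TERM: introduce B -> c, A -> f and substitute in every rule of length ≥2.
BIN: E -> SSS becomes E -> SC, C -> SS; S -> SSS becomes S -> SD, D -> SS.

S -> f | AA | PB | SD; A -> f; B -> c; C -> SS; D -> SS; E -> AA | SC; P -> AA | AE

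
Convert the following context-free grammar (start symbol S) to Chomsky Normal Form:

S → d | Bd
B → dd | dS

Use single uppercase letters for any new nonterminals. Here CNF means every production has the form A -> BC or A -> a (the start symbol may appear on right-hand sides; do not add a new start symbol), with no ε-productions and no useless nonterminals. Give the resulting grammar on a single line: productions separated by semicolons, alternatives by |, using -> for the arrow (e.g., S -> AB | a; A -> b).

S -> d | BA; A -> d; B -> AA | AS

No ε-productions.
No unit productions to eliminate.
TERM: introduce A -> d and substitute in every rule of length ≥2.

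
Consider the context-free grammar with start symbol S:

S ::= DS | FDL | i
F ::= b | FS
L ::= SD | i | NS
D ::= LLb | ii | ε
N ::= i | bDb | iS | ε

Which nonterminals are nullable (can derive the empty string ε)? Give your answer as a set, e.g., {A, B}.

{D, N}

Directly nullable (have an ε-rule): {D, N}.
Not nullable: F, L, S — each has a terminal in every rule's right-hand side or depends on a non-nullable symbol.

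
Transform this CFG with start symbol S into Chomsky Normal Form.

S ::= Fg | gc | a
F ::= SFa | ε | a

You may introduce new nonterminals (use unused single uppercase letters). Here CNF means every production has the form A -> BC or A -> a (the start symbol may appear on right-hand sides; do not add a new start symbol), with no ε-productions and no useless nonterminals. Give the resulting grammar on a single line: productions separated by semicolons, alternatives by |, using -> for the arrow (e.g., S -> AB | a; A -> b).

S -> a | g | BC | FB; A -> a; B -> g; C -> c; D -> FA; F -> a | SA | SD

Nullable: {F}; after ε-elimination: S -> a | g | Fg | gc; F -> a | Sa | SFa.
No unit productions to eliminate.
TERM: introduce A -> a, C -> c, B -> g and substitute in every rule of length ≥2.
BIN: F -> SFA becomes F -> SD, D -> FA.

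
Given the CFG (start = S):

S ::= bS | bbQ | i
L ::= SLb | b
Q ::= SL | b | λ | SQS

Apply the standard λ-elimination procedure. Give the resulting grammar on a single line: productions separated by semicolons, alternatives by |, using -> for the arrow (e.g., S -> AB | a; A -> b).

Nullable set: {Q}.
S -> bbQ: Q nullable, giving bb | bbQ.
Drop Q -> λ.
Q -> SQS: Q nullable, giving SQS | SS.
Unchanged (no nullable symbols): S -> bS; S -> i; L -> SLb; L -> b; Q -> SL; Q -> b.

S -> i | bS | bb | bbQ; L -> b | SLb; Q -> b | SL | SS | SQS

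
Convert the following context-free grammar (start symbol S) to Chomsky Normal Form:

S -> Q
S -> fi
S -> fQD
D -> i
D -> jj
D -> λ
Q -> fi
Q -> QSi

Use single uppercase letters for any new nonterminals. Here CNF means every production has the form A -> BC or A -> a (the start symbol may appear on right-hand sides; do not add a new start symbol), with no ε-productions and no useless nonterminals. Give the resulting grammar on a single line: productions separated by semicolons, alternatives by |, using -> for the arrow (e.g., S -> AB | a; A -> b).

Nullable: {D}; after ε-elimination: S -> Q | fQ | fi | fQD; D -> i | jj; Q -> fi | QSi.
After unit-elimination: S -> fQ | fi | QSi | fQD; D -> i | jj; Q -> fi | QSi.
TERM: introduce C -> f, B -> i, A -> j and substitute in every rule of length ≥2.
BIN: Q -> QSB becomes Q -> QE, E -> SB; S -> CQD becomes S -> CF, F -> QD; S -> QSB becomes S -> QG, G -> SB.

S -> CB | CF | CQ | QG; A -> j; B -> i; C -> f; D -> i | AA; E -> SB; F -> QD; G -> SB; Q -> CB | QE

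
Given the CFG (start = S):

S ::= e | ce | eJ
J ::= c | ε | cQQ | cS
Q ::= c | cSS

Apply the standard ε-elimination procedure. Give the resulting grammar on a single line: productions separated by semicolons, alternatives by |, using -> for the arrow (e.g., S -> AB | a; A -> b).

S -> e | ce | eJ; J -> c | cS | cQQ; Q -> c | cSS

Nullable set: {J}.
S -> eJ: J nullable, giving e | eJ.
Drop J -> ε.
Unchanged (no nullable symbols): S -> ce; S -> e; J -> c; J -> cQQ; J -> cS; Q -> c; Q -> cSS.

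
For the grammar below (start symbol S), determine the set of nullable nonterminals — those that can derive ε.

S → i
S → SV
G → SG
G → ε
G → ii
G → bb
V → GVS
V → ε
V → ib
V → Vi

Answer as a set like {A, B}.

{G, V}

Directly nullable (have an ε-rule): {G, V}.
Not nullable: S — each has a terminal in every rule's right-hand side or depends on a non-nullable symbol.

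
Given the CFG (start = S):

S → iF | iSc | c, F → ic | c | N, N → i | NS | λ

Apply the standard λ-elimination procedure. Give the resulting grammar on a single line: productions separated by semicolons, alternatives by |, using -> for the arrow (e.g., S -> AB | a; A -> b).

Nullable set: {F, N}.
S -> iF: F nullable, giving i | iF.
F -> N: N nullable, giving N.
Drop N -> λ.
N -> NS: N nullable, giving NS | S.
Unchanged (no nullable symbols): S -> c; S -> iSc; F -> c; F -> ic; N -> i.

S -> c | i | iF | iSc; F -> N | c | ic; N -> S | i | NS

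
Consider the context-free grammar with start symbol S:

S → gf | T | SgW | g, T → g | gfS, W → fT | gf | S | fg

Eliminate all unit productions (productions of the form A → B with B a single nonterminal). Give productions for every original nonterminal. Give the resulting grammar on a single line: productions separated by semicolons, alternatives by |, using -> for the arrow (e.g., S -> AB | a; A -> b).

S -> g | gf | SgW | gfS; T -> g | gfS; W -> g | fT | fg | gf | SgW | gfS

Unit productions: S->T, W->S.
Unit pairs (A ⇒* B via units): (S,T), (W,S), (W,T).
S: inherits non-unit rules of {S, T} → SgW | g | gf | gfS.
T: inherits non-unit rules of {T} → g | gfS.
W: inherits non-unit rules of {S, T, W} → SgW | fT | fg | g | gf | gfS.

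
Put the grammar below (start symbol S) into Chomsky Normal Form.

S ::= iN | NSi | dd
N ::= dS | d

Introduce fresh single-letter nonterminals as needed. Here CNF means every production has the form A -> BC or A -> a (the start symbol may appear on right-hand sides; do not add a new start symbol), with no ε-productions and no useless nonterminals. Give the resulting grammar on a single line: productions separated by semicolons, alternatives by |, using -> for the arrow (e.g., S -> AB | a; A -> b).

No ε-productions.
No unit productions to eliminate.
TERM: introduce A -> d, B -> i and substitute in every rule of length ≥2.
BIN: S -> NSB becomes S -> NC, C -> SB.

S -> AA | BN | NC; A -> d; B -> i; C -> SB; N -> d | AS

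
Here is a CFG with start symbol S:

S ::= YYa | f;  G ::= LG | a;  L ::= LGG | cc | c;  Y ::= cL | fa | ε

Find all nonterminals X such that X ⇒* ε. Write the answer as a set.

{Y}

Directly nullable (have an ε-rule): {Y}.
Not nullable: G, L, S — each has a terminal in every rule's right-hand side or depends on a non-nullable symbol.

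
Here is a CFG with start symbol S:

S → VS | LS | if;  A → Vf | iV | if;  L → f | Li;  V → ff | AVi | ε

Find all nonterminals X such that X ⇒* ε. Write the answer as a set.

Directly nullable (have an ε-rule): {V}.
Not nullable: A, L, S — each has a terminal in every rule's right-hand side or depends on a non-nullable symbol.

{V}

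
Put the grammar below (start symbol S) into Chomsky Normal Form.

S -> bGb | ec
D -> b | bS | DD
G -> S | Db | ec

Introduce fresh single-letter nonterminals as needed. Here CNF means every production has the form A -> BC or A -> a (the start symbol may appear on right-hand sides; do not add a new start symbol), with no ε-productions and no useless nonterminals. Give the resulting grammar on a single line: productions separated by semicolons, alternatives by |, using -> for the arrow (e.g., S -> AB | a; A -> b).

S -> AF | BC; A -> b; B -> e; C -> c; D -> b | AS | DD; E -> GA; F -> GA; G -> AE | BC | DA

No ε-productions.
After unit-elimination: S -> ec | bGb; D -> b | DD | bS; G -> Db | ec | bGb.
TERM: introduce A -> b, C -> c, B -> e and substitute in every rule of length ≥2.
BIN: G -> AGA becomes G -> AE, E -> GA; S -> AGA becomes S -> AF, F -> GA.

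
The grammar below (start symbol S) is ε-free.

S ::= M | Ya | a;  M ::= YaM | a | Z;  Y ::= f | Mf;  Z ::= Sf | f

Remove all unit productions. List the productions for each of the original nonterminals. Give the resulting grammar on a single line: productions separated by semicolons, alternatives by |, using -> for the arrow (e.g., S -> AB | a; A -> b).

S -> a | f | Sf | Ya | YaM; M -> a | f | Sf | YaM; Y -> f | Mf; Z -> f | Sf

Unit productions: M->Z, S->M.
Unit pairs (A ⇒* B via units): (M,Z), (S,M), (S,Z).
S: inherits non-unit rules of {M, S, Z} → Sf | Ya | YaM | a | f.
M: inherits non-unit rules of {M, Z} → Sf | YaM | a | f.
Y: inherits non-unit rules of {Y} → Mf | f.
Z: inherits non-unit rules of {Z} → Sf | f.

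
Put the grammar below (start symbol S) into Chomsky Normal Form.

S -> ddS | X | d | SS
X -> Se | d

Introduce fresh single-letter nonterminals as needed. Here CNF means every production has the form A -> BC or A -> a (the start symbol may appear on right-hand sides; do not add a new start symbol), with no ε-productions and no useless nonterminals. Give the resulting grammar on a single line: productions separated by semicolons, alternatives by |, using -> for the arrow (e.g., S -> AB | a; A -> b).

No ε-productions.
After unit-elimination: S -> d | SS | Se | ddS; X -> d | Se.
TERM: introduce B -> d, A -> e and substitute in every rule of length ≥2.
BIN: S -> BBS becomes S -> BC, C -> BS.
Drop unreachable/unproductive: X.

S -> d | BC | SA | SS; A -> e; B -> d; C -> BS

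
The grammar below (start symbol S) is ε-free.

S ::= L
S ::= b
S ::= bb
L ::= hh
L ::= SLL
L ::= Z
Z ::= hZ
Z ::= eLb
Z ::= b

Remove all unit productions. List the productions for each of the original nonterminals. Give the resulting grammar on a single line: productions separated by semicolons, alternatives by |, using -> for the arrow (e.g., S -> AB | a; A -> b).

S -> b | bb | hZ | hh | SLL | eLb; L -> b | hZ | hh | SLL | eLb; Z -> b | hZ | eLb

Unit productions: L->Z, S->L.
Unit pairs (A ⇒* B via units): (L,Z), (S,L), (S,Z).
S: inherits non-unit rules of {L, S, Z} → SLL | b | bb | eLb | hZ | hh.
L: inherits non-unit rules of {L, Z} → SLL | b | eLb | hZ | hh.
Z: inherits non-unit rules of {Z} → b | eLb | hZ.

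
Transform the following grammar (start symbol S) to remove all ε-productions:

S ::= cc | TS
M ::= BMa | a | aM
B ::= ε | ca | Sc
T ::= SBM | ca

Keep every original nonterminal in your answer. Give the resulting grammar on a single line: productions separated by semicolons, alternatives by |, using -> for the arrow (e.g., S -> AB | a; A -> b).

S -> TS | cc; B -> Sc | ca; M -> a | Ma | aM | BMa; T -> SM | ca | SBM

Nullable set: {B}.
Drop B -> ε.
M -> BMa: B nullable, giving BMa | Ma.
T -> SBM: B nullable, giving SBM | SM.
Unchanged (no nullable symbols): S -> TS; S -> cc; B -> Sc; B -> ca; M -> a; M -> aM; T -> ca.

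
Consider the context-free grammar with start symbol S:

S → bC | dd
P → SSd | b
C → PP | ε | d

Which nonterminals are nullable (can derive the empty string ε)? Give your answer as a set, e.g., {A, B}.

Directly nullable (have an ε-rule): {C}.
Not nullable: P, S — each has a terminal in every rule's right-hand side or depends on a non-nullable symbol.

{C}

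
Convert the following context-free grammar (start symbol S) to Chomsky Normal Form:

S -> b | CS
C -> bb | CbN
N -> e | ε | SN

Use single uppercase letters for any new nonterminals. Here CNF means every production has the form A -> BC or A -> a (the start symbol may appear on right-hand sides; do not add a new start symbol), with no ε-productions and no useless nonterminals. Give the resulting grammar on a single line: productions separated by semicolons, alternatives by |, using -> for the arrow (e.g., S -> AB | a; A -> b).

S -> b | CS; A -> b; B -> AN; C -> AA | CA | CB; N -> b | e | CS | SN

Nullable: {N}; after ε-elimination: S -> b | CS; C -> Cb | bb | CbN; N -> S | e | SN.
After unit-elimination: S -> b | CS; C -> Cb | bb | CbN; N -> b | e | CS | SN.
TERM: introduce A -> b and substitute in every rule of length ≥2.
BIN: C -> CAN becomes C -> CB, B -> AN.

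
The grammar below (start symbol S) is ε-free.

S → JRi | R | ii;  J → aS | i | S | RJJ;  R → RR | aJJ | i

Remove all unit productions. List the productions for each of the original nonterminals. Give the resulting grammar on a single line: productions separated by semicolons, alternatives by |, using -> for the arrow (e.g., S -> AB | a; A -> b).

S -> i | RR | ii | JRi | aJJ; J -> i | RR | aS | ii | JRi | RJJ | aJJ; R -> i | RR | aJJ

Unit productions: J->S, S->R.
Unit pairs (A ⇒* B via units): (J,R), (J,S), (S,R).
S: inherits non-unit rules of {R, S} → JRi | RR | aJJ | i | ii.
J: inherits non-unit rules of {J, R, S} → JRi | RJJ | RR | aJJ | aS | i | ii.
R: inherits non-unit rules of {R} → RR | aJJ | i.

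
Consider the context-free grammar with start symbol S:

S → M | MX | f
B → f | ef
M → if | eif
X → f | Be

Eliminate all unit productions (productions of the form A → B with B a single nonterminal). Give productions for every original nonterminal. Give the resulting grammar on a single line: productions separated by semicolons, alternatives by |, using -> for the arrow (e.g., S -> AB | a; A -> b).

S -> f | MX | if | eif; B -> f | ef; M -> if | eif; X -> f | Be

Unit productions: S->M.
Unit pairs (A ⇒* B via units): (S,M).
S: inherits non-unit rules of {M, S} → MX | eif | f | if.
B: inherits non-unit rules of {B} → ef | f.
M: inherits non-unit rules of {M} → eif | if.
X: inherits non-unit rules of {X} → Be | f.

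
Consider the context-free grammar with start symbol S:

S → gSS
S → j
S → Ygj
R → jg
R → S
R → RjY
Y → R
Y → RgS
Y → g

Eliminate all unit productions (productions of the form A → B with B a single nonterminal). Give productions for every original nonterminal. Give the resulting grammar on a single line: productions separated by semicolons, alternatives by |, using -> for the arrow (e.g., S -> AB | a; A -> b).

S -> j | Ygj | gSS; R -> j | jg | RjY | Ygj | gSS; Y -> g | j | jg | RgS | RjY | Ygj | gSS

Unit productions: R->S, Y->R.
Unit pairs (A ⇒* B via units): (R,S), (Y,R), (Y,S).
S: inherits non-unit rules of {S} → Ygj | gSS | j.
R: inherits non-unit rules of {R, S} → RjY | Ygj | gSS | j | jg.
Y: inherits non-unit rules of {R, S, Y} → RgS | RjY | Ygj | g | gSS | j | jg.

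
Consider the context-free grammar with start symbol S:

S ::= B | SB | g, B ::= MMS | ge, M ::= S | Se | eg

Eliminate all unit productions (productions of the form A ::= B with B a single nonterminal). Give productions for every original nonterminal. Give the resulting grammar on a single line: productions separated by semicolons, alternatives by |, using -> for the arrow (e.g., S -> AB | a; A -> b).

Unit productions: M->S, S->B.
Unit pairs (A ⇒* B via units): (M,B), (M,S), (S,B).
S: inherits non-unit rules of {B, S} → MMS | SB | g | ge.
B: inherits non-unit rules of {B} → MMS | ge.
M: inherits non-unit rules of {B, M, S} → MMS | SB | Se | eg | g | ge.

S -> g | SB | ge | MMS; B -> ge | MMS; M -> g | SB | Se | eg | ge | MMS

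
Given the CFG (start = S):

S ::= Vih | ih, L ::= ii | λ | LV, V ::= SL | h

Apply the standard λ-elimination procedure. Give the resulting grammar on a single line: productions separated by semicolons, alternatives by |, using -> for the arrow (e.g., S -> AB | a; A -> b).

Nullable set: {L}.
Drop L -> λ.
L -> LV: L nullable, giving LV | V.
V -> SL: L nullable, giving S | SL.
Unchanged (no nullable symbols): S -> Vih; S -> ih; L -> ii; V -> h.

S -> ih | Vih; L -> V | LV | ii; V -> S | h | SL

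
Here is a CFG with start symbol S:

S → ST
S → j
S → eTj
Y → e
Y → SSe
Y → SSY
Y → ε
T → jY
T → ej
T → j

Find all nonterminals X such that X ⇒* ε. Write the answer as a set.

{Y}

Directly nullable (have an ε-rule): {Y}.
Not nullable: S, T — each has a terminal in every rule's right-hand side or depends on a non-nullable symbol.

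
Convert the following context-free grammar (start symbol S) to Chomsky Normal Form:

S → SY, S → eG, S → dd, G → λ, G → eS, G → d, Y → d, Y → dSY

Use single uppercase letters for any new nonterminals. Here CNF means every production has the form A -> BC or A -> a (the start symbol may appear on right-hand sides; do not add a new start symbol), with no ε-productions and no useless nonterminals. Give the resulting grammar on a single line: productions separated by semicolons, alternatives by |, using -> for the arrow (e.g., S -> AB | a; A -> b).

Nullable: {G}; after ε-elimination: S -> e | SY | dd | eG; G -> d | eS; Y -> d | dSY.
No unit productions to eliminate.
TERM: introduce B -> d, A -> e and substitute in every rule of length ≥2.
BIN: Y -> BSY becomes Y -> BC, C -> SY.

S -> e | AG | BB | SY; A -> e; B -> d; C -> SY; G -> d | AS; Y -> d | BC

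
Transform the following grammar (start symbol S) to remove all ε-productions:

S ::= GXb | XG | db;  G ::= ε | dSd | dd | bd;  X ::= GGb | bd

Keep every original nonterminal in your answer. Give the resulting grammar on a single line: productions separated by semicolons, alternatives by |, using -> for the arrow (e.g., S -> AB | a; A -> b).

Nullable set: {G}.
S -> GXb: G nullable, giving GXb | Xb.
S -> XG: G nullable, giving X | XG.
Drop G -> ε.
X -> GGb: G, G nullable, giving GGb | Gb | b.
Unchanged (no nullable symbols): S -> db; G -> bd; G -> dSd; G -> dd; X -> bd.

S -> X | XG | Xb | db | GXb; G -> bd | dd | dSd; X -> b | Gb | bd | GGb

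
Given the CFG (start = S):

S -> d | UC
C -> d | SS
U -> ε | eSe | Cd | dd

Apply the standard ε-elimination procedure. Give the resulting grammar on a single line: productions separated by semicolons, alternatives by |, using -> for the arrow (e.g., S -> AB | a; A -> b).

S -> C | d | UC; C -> d | SS; U -> Cd | dd | eSe

Nullable set: {U}.
S -> UC: U nullable, giving C | UC.
Drop U -> ε.
Unchanged (no nullable symbols): S -> d; C -> SS; C -> d; U -> Cd; U -> dd; U -> eSe.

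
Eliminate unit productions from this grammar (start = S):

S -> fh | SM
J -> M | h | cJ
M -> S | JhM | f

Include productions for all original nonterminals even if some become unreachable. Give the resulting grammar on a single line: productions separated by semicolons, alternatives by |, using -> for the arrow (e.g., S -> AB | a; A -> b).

Unit productions: J->M, M->S.
Unit pairs (A ⇒* B via units): (J,M), (J,S), (M,S).
S: inherits non-unit rules of {S} → SM | fh.
J: inherits non-unit rules of {J, M, S} → JhM | SM | cJ | f | fh | h.
M: inherits non-unit rules of {M, S} → JhM | SM | f | fh.

S -> SM | fh; J -> f | h | SM | cJ | fh | JhM; M -> f | SM | fh | JhM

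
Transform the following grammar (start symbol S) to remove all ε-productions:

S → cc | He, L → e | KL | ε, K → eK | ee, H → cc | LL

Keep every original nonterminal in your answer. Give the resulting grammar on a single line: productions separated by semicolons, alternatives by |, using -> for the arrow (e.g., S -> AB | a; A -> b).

S -> e | He | cc; H -> L | LL | cc; K -> eK | ee; L -> K | e | KL

Nullable set: {H, L}.
S -> He: H nullable, giving He | e.
H -> LL: L, L nullable, giving L | LL.
Drop L -> ε.
L -> KL: L nullable, giving K | KL.
Unchanged (no nullable symbols): S -> cc; H -> cc; K -> eK; K -> ee; L -> e.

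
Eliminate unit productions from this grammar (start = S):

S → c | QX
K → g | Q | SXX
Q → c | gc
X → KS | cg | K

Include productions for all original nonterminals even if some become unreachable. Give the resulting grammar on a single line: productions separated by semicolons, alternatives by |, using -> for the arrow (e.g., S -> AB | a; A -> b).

Unit productions: K->Q, X->K.
Unit pairs (A ⇒* B via units): (K,Q), (X,K), (X,Q).
S: inherits non-unit rules of {S} → QX | c.
K: inherits non-unit rules of {K, Q} → SXX | c | g | gc.
Q: inherits non-unit rules of {Q} → c | gc.
X: inherits non-unit rules of {K, Q, X} → KS | SXX | c | cg | g | gc.

S -> c | QX; K -> c | g | gc | SXX; Q -> c | gc; X -> c | g | KS | cg | gc | SXX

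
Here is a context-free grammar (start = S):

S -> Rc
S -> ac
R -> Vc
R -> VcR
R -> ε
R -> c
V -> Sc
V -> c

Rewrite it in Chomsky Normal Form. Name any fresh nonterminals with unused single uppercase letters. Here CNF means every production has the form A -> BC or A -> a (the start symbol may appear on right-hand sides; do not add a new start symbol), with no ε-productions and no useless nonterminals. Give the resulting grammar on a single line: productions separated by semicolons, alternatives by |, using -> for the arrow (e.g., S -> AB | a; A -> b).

S -> c | BA | RA; A -> c; B -> a; C -> AR; R -> c | VA | VC; V -> c | SA

Nullable: {R}; after ε-elimination: S -> c | Rc | ac; R -> c | Vc | VcR; V -> c | Sc.
No unit productions to eliminate.
TERM: introduce B -> a, A -> c and substitute in every rule of length ≥2.
BIN: R -> VAR becomes R -> VC, C -> AR.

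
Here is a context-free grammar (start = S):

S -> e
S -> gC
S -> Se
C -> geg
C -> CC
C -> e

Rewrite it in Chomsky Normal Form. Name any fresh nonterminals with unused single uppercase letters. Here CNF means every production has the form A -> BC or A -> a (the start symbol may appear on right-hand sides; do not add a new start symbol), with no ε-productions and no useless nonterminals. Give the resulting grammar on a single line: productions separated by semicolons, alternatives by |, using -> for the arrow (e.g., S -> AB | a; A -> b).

S -> e | AC | SB; A -> g; B -> e; C -> e | AD | CC; D -> BA

No ε-productions.
No unit productions to eliminate.
TERM: introduce B -> e, A -> g and substitute in every rule of length ≥2.
BIN: C -> ABA becomes C -> AD, D -> BA.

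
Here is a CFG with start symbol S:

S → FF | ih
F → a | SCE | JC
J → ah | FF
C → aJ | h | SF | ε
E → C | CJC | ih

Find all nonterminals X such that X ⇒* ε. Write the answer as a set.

{C, E}

Directly nullable (have an ε-rule): {C}.
E is nullable via E -> C (every symbol on the right is already known nullable).
Not nullable: F, J, S — each has a terminal in every rule's right-hand side or depends on a non-nullable symbol.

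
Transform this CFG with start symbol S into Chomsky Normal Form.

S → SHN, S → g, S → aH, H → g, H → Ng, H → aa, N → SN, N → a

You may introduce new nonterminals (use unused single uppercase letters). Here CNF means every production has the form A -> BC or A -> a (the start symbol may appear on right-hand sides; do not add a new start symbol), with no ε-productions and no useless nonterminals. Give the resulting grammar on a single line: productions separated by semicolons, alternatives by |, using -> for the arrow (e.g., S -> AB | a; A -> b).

S -> g | BH | SC; A -> g; B -> a; C -> HN; H -> g | BB | NA; N -> a | SN

No ε-productions.
No unit productions to eliminate.
TERM: introduce B -> a, A -> g and substitute in every rule of length ≥2.
BIN: S -> SHN becomes S -> SC, C -> HN.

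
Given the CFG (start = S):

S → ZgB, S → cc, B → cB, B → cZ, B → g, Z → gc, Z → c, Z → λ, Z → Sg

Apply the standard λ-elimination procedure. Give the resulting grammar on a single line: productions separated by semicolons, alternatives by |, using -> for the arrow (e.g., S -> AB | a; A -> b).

Nullable set: {Z}.
S -> ZgB: Z nullable, giving ZgB | gB.
B -> cZ: Z nullable, giving c | cZ.
Drop Z -> λ.
Unchanged (no nullable symbols): S -> cc; B -> cB; B -> g; Z -> Sg; Z -> c; Z -> gc.

S -> cc | gB | ZgB; B -> c | g | cB | cZ; Z -> c | Sg | gc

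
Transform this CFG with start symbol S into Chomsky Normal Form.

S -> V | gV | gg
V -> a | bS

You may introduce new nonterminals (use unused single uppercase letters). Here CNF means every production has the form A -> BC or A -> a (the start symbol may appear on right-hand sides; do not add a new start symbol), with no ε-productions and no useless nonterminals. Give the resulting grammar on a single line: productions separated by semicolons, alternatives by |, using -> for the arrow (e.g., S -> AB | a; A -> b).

S -> a | AS | BB | BV; A -> b; B -> g; V -> a | AS

No ε-productions.
After unit-elimination: S -> a | bS | gV | gg; V -> a | bS.
TERM: introduce A -> b, B -> g and substitute in every rule of length ≥2.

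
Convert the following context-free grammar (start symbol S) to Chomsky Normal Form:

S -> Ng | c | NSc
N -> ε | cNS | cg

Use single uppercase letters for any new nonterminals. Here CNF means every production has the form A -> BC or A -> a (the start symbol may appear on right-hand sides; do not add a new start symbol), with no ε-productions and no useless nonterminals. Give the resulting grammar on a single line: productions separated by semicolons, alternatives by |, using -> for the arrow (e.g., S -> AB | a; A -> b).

S -> c | g | NB | ND | SA; A -> c; B -> g; C -> NS; D -> SA; N -> AB | AC | AS

Nullable: {N}; after ε-elimination: S -> c | g | Ng | Sc | NSc; N -> cS | cg | cNS.
No unit productions to eliminate.
TERM: introduce A -> c, B -> g and substitute in every rule of length ≥2.
BIN: N -> ANS becomes N -> AC, C -> NS; S -> NSA becomes S -> ND, D -> SA.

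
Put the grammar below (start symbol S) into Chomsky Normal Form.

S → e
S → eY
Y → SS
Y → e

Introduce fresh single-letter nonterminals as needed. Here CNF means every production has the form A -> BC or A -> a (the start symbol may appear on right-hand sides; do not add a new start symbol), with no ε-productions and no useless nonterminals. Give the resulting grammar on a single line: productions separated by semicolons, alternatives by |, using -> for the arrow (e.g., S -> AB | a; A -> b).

No ε-productions.
No unit productions to eliminate.
TERM: introduce A -> e and substitute in every rule of length ≥2.

S -> e | AY; A -> e; Y -> e | SS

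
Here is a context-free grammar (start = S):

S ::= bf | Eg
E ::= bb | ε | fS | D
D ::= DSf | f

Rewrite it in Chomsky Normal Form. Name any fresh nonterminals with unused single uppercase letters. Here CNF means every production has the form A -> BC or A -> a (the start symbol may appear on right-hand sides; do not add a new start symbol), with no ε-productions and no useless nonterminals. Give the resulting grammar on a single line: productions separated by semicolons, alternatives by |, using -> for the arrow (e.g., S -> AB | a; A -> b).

Nullable: {E}; after ε-elimination: S -> g | Eg | bf; D -> f | DSf; E -> D | bb | fS.
After unit-elimination: S -> g | Eg | bf; D -> f | DSf; E -> f | bb | fS | DSf.
TERM: introduce B -> b, A -> f, C -> g and substitute in every rule of length ≥2.
BIN: D -> DSA becomes D -> DF, F -> SA; E -> DSA becomes E -> DG, G -> SA.

S -> g | BA | EC; A -> f; B -> b; C -> g; D -> f | DF; E -> f | AS | BB | DG; F -> SA; G -> SA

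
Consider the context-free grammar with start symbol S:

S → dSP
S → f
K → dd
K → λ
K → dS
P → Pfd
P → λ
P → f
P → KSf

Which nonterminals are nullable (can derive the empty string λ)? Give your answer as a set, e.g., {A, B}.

{K, P}

Directly nullable (have an ε-rule): {K, P}.
Not nullable: S — each has a terminal in every rule's right-hand side or depends on a non-nullable symbol.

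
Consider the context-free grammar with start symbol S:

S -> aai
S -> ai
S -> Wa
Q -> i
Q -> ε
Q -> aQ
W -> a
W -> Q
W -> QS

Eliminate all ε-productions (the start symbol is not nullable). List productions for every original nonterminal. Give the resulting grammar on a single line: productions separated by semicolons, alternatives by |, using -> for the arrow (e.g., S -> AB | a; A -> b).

Nullable set: {Q, W}.
S -> Wa: W nullable, giving Wa | a.
Drop Q -> ε.
Q -> aQ: Q nullable, giving a | aQ.
W -> Q: Q nullable, giving Q.
W -> QS: Q nullable, giving QS | S.
Unchanged (no nullable symbols): S -> aai; S -> ai; Q -> i; W -> a.

S -> a | Wa | ai | aai; Q -> a | i | aQ; W -> Q | S | a | QS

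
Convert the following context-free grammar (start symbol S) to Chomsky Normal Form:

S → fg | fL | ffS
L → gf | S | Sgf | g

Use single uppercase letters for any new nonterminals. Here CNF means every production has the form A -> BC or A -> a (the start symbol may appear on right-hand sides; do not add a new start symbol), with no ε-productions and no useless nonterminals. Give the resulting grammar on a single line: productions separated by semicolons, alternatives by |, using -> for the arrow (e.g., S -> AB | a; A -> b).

S -> BA | BE | BL; A -> g; B -> f; C -> BS; D -> AB; E -> BS; L -> g | AB | BA | BC | BL | SD

No ε-productions.
After unit-elimination: S -> fL | fg | ffS; L -> g | fL | fg | gf | Sgf | ffS.
TERM: introduce B -> f, A -> g and substitute in every rule of length ≥2.
BIN: L -> BBS becomes L -> BC, C -> BS; L -> SAB becomes L -> SD, D -> AB; S -> BBS becomes S -> BE, E -> BS.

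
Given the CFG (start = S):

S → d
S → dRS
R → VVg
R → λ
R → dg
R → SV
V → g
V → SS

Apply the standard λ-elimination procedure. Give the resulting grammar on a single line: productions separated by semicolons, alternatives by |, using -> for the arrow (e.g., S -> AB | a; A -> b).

S -> d | dS | dRS; R -> SV | dg | VVg; V -> g | SS

Nullable set: {R}.
S -> dRS: R nullable, giving dRS | dS.
Drop R -> λ.
Unchanged (no nullable symbols): S -> d; R -> SV; R -> VVg; R -> dg; V -> SS; V -> g.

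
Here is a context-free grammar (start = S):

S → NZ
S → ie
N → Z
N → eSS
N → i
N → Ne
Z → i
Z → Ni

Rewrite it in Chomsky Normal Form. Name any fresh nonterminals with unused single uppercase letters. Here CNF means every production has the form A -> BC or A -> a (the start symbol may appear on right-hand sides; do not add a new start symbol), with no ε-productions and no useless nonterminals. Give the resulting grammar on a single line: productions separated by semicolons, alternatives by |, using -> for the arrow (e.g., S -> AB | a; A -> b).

No ε-productions.
After unit-elimination: S -> NZ | ie; N -> i | Ne | Ni | eSS; Z -> i | Ni.
TERM: introduce A -> e, B -> i and substitute in every rule of length ≥2.
BIN: N -> ASS becomes N -> AC, C -> SS.

S -> BA | NZ; A -> e; B -> i; C -> SS; N -> i | AC | NA | NB; Z -> i | NB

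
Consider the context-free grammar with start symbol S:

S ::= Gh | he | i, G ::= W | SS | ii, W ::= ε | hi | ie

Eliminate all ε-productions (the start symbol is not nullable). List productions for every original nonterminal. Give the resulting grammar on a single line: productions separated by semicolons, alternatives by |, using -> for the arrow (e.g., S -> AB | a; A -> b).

S -> h | i | Gh | he; G -> W | SS | ii; W -> hi | ie

Nullable set: {G, W}.
S -> Gh: G nullable, giving Gh | h.
G -> W: W nullable, giving W.
Drop W -> ε.
Unchanged (no nullable symbols): S -> he; S -> i; G -> SS; G -> ii; W -> hi; W -> ie.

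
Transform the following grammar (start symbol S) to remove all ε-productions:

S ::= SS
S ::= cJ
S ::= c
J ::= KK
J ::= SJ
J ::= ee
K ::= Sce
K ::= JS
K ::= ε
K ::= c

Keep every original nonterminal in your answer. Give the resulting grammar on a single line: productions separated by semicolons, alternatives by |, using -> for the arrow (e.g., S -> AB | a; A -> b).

Nullable set: {J, K}.
S -> cJ: J nullable, giving c | cJ.
J -> KK: K, K nullable, giving K | KK.
J -> SJ: J nullable, giving S | SJ.
Drop K -> ε.
K -> JS: J nullable, giving JS | S.
Unchanged (no nullable symbols): S -> SS; S -> c; J -> ee; K -> Sce; K -> c.

S -> c | SS | cJ; J -> K | S | KK | SJ | ee; K -> S | c | JS | Sce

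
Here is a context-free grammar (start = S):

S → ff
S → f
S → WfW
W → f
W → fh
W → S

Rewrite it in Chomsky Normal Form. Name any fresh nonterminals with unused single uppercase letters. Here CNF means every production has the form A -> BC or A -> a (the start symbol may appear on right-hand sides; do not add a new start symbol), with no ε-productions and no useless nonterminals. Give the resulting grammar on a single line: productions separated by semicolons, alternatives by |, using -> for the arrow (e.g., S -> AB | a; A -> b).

No ε-productions.
After unit-elimination: S -> f | ff | WfW; W -> f | ff | fh | WfW.
TERM: introduce A -> f, B -> h and substitute in every rule of length ≥2.
BIN: S -> WAW becomes S -> WC, C -> AW; W -> WAW becomes W -> WD, D -> AW.

S -> f | AA | WC; A -> f; B -> h; C -> AW; D -> AW; W -> f | AA | AB | WD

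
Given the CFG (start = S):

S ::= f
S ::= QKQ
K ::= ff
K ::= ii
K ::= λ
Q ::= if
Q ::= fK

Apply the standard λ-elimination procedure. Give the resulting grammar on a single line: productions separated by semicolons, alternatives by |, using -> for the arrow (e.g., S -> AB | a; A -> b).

Nullable set: {K}.
S -> QKQ: K nullable, giving QKQ | QQ.
Drop K -> λ.
Q -> fK: K nullable, giving f | fK.
Unchanged (no nullable symbols): S -> f; K -> ff; K -> ii; Q -> if.

S -> f | QQ | QKQ; K -> ff | ii; Q -> f | fK | if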